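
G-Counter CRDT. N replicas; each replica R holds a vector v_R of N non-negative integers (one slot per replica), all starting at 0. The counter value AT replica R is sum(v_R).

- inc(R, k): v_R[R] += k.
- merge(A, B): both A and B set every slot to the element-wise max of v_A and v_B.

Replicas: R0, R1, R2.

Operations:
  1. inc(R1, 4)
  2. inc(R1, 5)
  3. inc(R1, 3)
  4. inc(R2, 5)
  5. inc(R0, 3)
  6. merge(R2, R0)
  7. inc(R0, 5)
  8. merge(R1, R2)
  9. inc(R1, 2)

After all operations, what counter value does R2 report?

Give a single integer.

Answer: 20

Derivation:
Op 1: inc R1 by 4 -> R1=(0,4,0) value=4
Op 2: inc R1 by 5 -> R1=(0,9,0) value=9
Op 3: inc R1 by 3 -> R1=(0,12,0) value=12
Op 4: inc R2 by 5 -> R2=(0,0,5) value=5
Op 5: inc R0 by 3 -> R0=(3,0,0) value=3
Op 6: merge R2<->R0 -> R2=(3,0,5) R0=(3,0,5)
Op 7: inc R0 by 5 -> R0=(8,0,5) value=13
Op 8: merge R1<->R2 -> R1=(3,12,5) R2=(3,12,5)
Op 9: inc R1 by 2 -> R1=(3,14,5) value=22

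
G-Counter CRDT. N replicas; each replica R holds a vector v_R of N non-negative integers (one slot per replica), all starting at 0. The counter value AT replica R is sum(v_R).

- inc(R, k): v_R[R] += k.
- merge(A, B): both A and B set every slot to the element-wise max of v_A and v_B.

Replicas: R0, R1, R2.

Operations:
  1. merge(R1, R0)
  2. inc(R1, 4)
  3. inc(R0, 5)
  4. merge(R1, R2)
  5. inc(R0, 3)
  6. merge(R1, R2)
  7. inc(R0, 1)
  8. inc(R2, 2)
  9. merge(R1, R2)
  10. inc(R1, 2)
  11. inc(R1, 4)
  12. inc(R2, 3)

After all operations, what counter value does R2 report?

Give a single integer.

Answer: 9

Derivation:
Op 1: merge R1<->R0 -> R1=(0,0,0) R0=(0,0,0)
Op 2: inc R1 by 4 -> R1=(0,4,0) value=4
Op 3: inc R0 by 5 -> R0=(5,0,0) value=5
Op 4: merge R1<->R2 -> R1=(0,4,0) R2=(0,4,0)
Op 5: inc R0 by 3 -> R0=(8,0,0) value=8
Op 6: merge R1<->R2 -> R1=(0,4,0) R2=(0,4,0)
Op 7: inc R0 by 1 -> R0=(9,0,0) value=9
Op 8: inc R2 by 2 -> R2=(0,4,2) value=6
Op 9: merge R1<->R2 -> R1=(0,4,2) R2=(0,4,2)
Op 10: inc R1 by 2 -> R1=(0,6,2) value=8
Op 11: inc R1 by 4 -> R1=(0,10,2) value=12
Op 12: inc R2 by 3 -> R2=(0,4,5) value=9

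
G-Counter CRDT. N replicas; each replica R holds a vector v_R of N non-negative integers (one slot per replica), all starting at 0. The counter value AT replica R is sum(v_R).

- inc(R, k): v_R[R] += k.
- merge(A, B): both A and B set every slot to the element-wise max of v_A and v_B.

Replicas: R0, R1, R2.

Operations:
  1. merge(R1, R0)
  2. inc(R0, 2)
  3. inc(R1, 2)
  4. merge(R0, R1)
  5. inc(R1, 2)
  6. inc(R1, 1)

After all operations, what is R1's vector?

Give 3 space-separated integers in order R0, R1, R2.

Op 1: merge R1<->R0 -> R1=(0,0,0) R0=(0,0,0)
Op 2: inc R0 by 2 -> R0=(2,0,0) value=2
Op 3: inc R1 by 2 -> R1=(0,2,0) value=2
Op 4: merge R0<->R1 -> R0=(2,2,0) R1=(2,2,0)
Op 5: inc R1 by 2 -> R1=(2,4,0) value=6
Op 6: inc R1 by 1 -> R1=(2,5,0) value=7

Answer: 2 5 0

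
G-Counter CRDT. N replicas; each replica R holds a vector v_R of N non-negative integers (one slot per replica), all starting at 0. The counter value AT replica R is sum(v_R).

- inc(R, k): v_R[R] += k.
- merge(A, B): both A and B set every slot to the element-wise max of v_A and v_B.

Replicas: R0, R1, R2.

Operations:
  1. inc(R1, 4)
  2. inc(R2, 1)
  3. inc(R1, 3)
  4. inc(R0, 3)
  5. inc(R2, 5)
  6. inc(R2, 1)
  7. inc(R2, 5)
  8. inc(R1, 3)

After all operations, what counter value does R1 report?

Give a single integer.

Answer: 10

Derivation:
Op 1: inc R1 by 4 -> R1=(0,4,0) value=4
Op 2: inc R2 by 1 -> R2=(0,0,1) value=1
Op 3: inc R1 by 3 -> R1=(0,7,0) value=7
Op 4: inc R0 by 3 -> R0=(3,0,0) value=3
Op 5: inc R2 by 5 -> R2=(0,0,6) value=6
Op 6: inc R2 by 1 -> R2=(0,0,7) value=7
Op 7: inc R2 by 5 -> R2=(0,0,12) value=12
Op 8: inc R1 by 3 -> R1=(0,10,0) value=10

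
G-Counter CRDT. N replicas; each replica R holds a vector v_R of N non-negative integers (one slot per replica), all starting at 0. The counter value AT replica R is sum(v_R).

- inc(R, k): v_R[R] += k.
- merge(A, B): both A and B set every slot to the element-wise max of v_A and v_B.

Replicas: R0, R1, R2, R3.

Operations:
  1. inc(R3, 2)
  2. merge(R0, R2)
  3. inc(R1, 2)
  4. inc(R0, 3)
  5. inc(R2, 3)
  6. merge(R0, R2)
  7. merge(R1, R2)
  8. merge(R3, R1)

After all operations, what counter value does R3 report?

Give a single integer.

Answer: 10

Derivation:
Op 1: inc R3 by 2 -> R3=(0,0,0,2) value=2
Op 2: merge R0<->R2 -> R0=(0,0,0,0) R2=(0,0,0,0)
Op 3: inc R1 by 2 -> R1=(0,2,0,0) value=2
Op 4: inc R0 by 3 -> R0=(3,0,0,0) value=3
Op 5: inc R2 by 3 -> R2=(0,0,3,0) value=3
Op 6: merge R0<->R2 -> R0=(3,0,3,0) R2=(3,0,3,0)
Op 7: merge R1<->R2 -> R1=(3,2,3,0) R2=(3,2,3,0)
Op 8: merge R3<->R1 -> R3=(3,2,3,2) R1=(3,2,3,2)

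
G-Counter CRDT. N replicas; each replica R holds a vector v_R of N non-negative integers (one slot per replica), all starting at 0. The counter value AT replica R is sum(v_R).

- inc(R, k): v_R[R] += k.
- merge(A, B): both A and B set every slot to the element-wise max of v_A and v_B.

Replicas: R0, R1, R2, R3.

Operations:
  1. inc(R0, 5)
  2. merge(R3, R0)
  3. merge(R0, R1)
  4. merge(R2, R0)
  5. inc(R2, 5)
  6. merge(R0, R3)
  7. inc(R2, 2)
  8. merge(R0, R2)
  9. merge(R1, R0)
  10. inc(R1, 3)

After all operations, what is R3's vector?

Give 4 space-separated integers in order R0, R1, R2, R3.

Op 1: inc R0 by 5 -> R0=(5,0,0,0) value=5
Op 2: merge R3<->R0 -> R3=(5,0,0,0) R0=(5,0,0,0)
Op 3: merge R0<->R1 -> R0=(5,0,0,0) R1=(5,0,0,0)
Op 4: merge R2<->R0 -> R2=(5,0,0,0) R0=(5,0,0,0)
Op 5: inc R2 by 5 -> R2=(5,0,5,0) value=10
Op 6: merge R0<->R3 -> R0=(5,0,0,0) R3=(5,0,0,0)
Op 7: inc R2 by 2 -> R2=(5,0,7,0) value=12
Op 8: merge R0<->R2 -> R0=(5,0,7,0) R2=(5,0,7,0)
Op 9: merge R1<->R0 -> R1=(5,0,7,0) R0=(5,0,7,0)
Op 10: inc R1 by 3 -> R1=(5,3,7,0) value=15

Answer: 5 0 0 0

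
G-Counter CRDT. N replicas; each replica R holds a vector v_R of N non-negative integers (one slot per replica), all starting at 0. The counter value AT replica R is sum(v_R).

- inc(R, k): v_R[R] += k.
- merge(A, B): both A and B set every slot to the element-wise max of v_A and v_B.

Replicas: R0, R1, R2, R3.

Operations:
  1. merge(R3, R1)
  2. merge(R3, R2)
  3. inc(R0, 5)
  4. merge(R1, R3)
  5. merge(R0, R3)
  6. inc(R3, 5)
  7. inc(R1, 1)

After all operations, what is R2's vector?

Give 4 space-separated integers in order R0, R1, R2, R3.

Op 1: merge R3<->R1 -> R3=(0,0,0,0) R1=(0,0,0,0)
Op 2: merge R3<->R2 -> R3=(0,0,0,0) R2=(0,0,0,0)
Op 3: inc R0 by 5 -> R0=(5,0,0,0) value=5
Op 4: merge R1<->R3 -> R1=(0,0,0,0) R3=(0,0,0,0)
Op 5: merge R0<->R3 -> R0=(5,0,0,0) R3=(5,0,0,0)
Op 6: inc R3 by 5 -> R3=(5,0,0,5) value=10
Op 7: inc R1 by 1 -> R1=(0,1,0,0) value=1

Answer: 0 0 0 0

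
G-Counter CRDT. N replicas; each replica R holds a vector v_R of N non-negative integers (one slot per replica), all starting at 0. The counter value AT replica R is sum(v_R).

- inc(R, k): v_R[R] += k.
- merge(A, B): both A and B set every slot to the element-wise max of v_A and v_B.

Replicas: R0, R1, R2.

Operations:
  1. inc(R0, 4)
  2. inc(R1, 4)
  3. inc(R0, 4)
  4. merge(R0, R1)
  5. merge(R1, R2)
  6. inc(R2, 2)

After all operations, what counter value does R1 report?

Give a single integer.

Op 1: inc R0 by 4 -> R0=(4,0,0) value=4
Op 2: inc R1 by 4 -> R1=(0,4,0) value=4
Op 3: inc R0 by 4 -> R0=(8,0,0) value=8
Op 4: merge R0<->R1 -> R0=(8,4,0) R1=(8,4,0)
Op 5: merge R1<->R2 -> R1=(8,4,0) R2=(8,4,0)
Op 6: inc R2 by 2 -> R2=(8,4,2) value=14

Answer: 12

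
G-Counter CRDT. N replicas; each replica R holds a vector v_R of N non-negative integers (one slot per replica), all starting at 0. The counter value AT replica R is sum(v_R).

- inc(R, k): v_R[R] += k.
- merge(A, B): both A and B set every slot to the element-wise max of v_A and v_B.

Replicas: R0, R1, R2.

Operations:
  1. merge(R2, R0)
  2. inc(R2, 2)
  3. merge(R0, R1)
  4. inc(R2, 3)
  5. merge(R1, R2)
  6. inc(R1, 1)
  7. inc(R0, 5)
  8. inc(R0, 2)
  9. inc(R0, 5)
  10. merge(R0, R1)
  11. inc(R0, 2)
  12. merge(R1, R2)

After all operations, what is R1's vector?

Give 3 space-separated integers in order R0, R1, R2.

Answer: 12 1 5

Derivation:
Op 1: merge R2<->R0 -> R2=(0,0,0) R0=(0,0,0)
Op 2: inc R2 by 2 -> R2=(0,0,2) value=2
Op 3: merge R0<->R1 -> R0=(0,0,0) R1=(0,0,0)
Op 4: inc R2 by 3 -> R2=(0,0,5) value=5
Op 5: merge R1<->R2 -> R1=(0,0,5) R2=(0,0,5)
Op 6: inc R1 by 1 -> R1=(0,1,5) value=6
Op 7: inc R0 by 5 -> R0=(5,0,0) value=5
Op 8: inc R0 by 2 -> R0=(7,0,0) value=7
Op 9: inc R0 by 5 -> R0=(12,0,0) value=12
Op 10: merge R0<->R1 -> R0=(12,1,5) R1=(12,1,5)
Op 11: inc R0 by 2 -> R0=(14,1,5) value=20
Op 12: merge R1<->R2 -> R1=(12,1,5) R2=(12,1,5)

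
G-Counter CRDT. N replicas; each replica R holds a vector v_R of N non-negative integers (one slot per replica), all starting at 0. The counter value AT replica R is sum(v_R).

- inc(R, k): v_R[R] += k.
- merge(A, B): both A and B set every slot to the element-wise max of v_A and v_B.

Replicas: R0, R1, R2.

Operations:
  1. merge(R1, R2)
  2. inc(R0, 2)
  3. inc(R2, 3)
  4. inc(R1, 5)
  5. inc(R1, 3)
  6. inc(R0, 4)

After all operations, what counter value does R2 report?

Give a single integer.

Op 1: merge R1<->R2 -> R1=(0,0,0) R2=(0,0,0)
Op 2: inc R0 by 2 -> R0=(2,0,0) value=2
Op 3: inc R2 by 3 -> R2=(0,0,3) value=3
Op 4: inc R1 by 5 -> R1=(0,5,0) value=5
Op 5: inc R1 by 3 -> R1=(0,8,0) value=8
Op 6: inc R0 by 4 -> R0=(6,0,0) value=6

Answer: 3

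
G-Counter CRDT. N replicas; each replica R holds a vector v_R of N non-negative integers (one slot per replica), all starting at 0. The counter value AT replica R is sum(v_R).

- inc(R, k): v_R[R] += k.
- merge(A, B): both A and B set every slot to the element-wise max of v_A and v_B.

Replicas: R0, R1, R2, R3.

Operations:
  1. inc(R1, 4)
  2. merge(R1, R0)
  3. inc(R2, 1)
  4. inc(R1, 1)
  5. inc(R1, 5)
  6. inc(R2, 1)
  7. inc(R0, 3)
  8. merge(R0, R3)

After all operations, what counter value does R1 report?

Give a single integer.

Answer: 10

Derivation:
Op 1: inc R1 by 4 -> R1=(0,4,0,0) value=4
Op 2: merge R1<->R0 -> R1=(0,4,0,0) R0=(0,4,0,0)
Op 3: inc R2 by 1 -> R2=(0,0,1,0) value=1
Op 4: inc R1 by 1 -> R1=(0,5,0,0) value=5
Op 5: inc R1 by 5 -> R1=(0,10,0,0) value=10
Op 6: inc R2 by 1 -> R2=(0,0,2,0) value=2
Op 7: inc R0 by 3 -> R0=(3,4,0,0) value=7
Op 8: merge R0<->R3 -> R0=(3,4,0,0) R3=(3,4,0,0)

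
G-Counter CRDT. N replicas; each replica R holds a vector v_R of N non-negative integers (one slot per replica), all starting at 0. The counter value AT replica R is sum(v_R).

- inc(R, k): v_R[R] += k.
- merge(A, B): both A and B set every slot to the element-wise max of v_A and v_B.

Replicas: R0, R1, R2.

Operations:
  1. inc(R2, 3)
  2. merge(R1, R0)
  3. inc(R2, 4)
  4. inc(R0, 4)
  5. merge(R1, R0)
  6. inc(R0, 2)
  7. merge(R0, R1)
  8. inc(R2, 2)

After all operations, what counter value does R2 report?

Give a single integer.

Op 1: inc R2 by 3 -> R2=(0,0,3) value=3
Op 2: merge R1<->R0 -> R1=(0,0,0) R0=(0,0,0)
Op 3: inc R2 by 4 -> R2=(0,0,7) value=7
Op 4: inc R0 by 4 -> R0=(4,0,0) value=4
Op 5: merge R1<->R0 -> R1=(4,0,0) R0=(4,0,0)
Op 6: inc R0 by 2 -> R0=(6,0,0) value=6
Op 7: merge R0<->R1 -> R0=(6,0,0) R1=(6,0,0)
Op 8: inc R2 by 2 -> R2=(0,0,9) value=9

Answer: 9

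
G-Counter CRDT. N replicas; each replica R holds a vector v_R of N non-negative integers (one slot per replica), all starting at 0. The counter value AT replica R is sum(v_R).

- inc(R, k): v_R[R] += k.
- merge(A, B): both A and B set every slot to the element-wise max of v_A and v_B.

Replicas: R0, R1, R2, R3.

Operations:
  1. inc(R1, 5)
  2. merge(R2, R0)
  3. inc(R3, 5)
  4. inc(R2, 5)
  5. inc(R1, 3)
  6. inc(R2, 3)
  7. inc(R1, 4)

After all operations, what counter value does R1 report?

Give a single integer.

Op 1: inc R1 by 5 -> R1=(0,5,0,0) value=5
Op 2: merge R2<->R0 -> R2=(0,0,0,0) R0=(0,0,0,0)
Op 3: inc R3 by 5 -> R3=(0,0,0,5) value=5
Op 4: inc R2 by 5 -> R2=(0,0,5,0) value=5
Op 5: inc R1 by 3 -> R1=(0,8,0,0) value=8
Op 6: inc R2 by 3 -> R2=(0,0,8,0) value=8
Op 7: inc R1 by 4 -> R1=(0,12,0,0) value=12

Answer: 12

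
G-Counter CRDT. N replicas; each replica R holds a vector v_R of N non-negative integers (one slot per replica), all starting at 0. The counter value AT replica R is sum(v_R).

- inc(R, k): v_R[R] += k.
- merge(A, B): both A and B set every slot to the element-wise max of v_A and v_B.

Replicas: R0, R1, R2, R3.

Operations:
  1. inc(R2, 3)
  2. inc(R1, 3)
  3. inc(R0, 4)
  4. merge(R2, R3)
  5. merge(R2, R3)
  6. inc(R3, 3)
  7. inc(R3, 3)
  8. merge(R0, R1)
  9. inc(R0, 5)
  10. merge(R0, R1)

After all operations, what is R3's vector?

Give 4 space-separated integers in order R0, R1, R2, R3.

Op 1: inc R2 by 3 -> R2=(0,0,3,0) value=3
Op 2: inc R1 by 3 -> R1=(0,3,0,0) value=3
Op 3: inc R0 by 4 -> R0=(4,0,0,0) value=4
Op 4: merge R2<->R3 -> R2=(0,0,3,0) R3=(0,0,3,0)
Op 5: merge R2<->R3 -> R2=(0,0,3,0) R3=(0,0,3,0)
Op 6: inc R3 by 3 -> R3=(0,0,3,3) value=6
Op 7: inc R3 by 3 -> R3=(0,0,3,6) value=9
Op 8: merge R0<->R1 -> R0=(4,3,0,0) R1=(4,3,0,0)
Op 9: inc R0 by 5 -> R0=(9,3,0,0) value=12
Op 10: merge R0<->R1 -> R0=(9,3,0,0) R1=(9,3,0,0)

Answer: 0 0 3 6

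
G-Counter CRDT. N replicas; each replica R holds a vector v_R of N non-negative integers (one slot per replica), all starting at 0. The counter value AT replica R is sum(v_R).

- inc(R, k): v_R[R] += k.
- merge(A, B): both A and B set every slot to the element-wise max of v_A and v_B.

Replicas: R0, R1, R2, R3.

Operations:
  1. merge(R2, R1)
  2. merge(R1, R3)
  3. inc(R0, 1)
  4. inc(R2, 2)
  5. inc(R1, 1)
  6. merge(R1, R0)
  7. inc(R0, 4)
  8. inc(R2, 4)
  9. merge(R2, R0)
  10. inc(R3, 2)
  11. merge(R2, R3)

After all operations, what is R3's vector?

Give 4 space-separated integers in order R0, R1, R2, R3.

Answer: 5 1 6 2

Derivation:
Op 1: merge R2<->R1 -> R2=(0,0,0,0) R1=(0,0,0,0)
Op 2: merge R1<->R3 -> R1=(0,0,0,0) R3=(0,0,0,0)
Op 3: inc R0 by 1 -> R0=(1,0,0,0) value=1
Op 4: inc R2 by 2 -> R2=(0,0,2,0) value=2
Op 5: inc R1 by 1 -> R1=(0,1,0,0) value=1
Op 6: merge R1<->R0 -> R1=(1,1,0,0) R0=(1,1,0,0)
Op 7: inc R0 by 4 -> R0=(5,1,0,0) value=6
Op 8: inc R2 by 4 -> R2=(0,0,6,0) value=6
Op 9: merge R2<->R0 -> R2=(5,1,6,0) R0=(5,1,6,0)
Op 10: inc R3 by 2 -> R3=(0,0,0,2) value=2
Op 11: merge R2<->R3 -> R2=(5,1,6,2) R3=(5,1,6,2)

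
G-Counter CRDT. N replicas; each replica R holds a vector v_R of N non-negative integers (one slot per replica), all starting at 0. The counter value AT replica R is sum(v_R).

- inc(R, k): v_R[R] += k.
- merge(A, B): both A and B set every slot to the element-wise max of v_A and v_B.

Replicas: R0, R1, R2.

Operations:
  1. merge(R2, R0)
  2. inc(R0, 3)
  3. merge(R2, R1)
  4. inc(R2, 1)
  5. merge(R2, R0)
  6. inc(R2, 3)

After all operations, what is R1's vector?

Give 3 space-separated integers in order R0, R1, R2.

Op 1: merge R2<->R0 -> R2=(0,0,0) R0=(0,0,0)
Op 2: inc R0 by 3 -> R0=(3,0,0) value=3
Op 3: merge R2<->R1 -> R2=(0,0,0) R1=(0,0,0)
Op 4: inc R2 by 1 -> R2=(0,0,1) value=1
Op 5: merge R2<->R0 -> R2=(3,0,1) R0=(3,0,1)
Op 6: inc R2 by 3 -> R2=(3,0,4) value=7

Answer: 0 0 0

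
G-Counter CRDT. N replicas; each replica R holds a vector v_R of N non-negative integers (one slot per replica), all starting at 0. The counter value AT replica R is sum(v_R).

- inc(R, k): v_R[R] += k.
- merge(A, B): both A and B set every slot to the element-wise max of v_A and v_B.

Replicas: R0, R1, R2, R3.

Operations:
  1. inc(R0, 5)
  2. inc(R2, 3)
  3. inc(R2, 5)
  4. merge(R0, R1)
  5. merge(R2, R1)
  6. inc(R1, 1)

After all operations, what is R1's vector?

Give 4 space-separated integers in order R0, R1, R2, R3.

Answer: 5 1 8 0

Derivation:
Op 1: inc R0 by 5 -> R0=(5,0,0,0) value=5
Op 2: inc R2 by 3 -> R2=(0,0,3,0) value=3
Op 3: inc R2 by 5 -> R2=(0,0,8,0) value=8
Op 4: merge R0<->R1 -> R0=(5,0,0,0) R1=(5,0,0,0)
Op 5: merge R2<->R1 -> R2=(5,0,8,0) R1=(5,0,8,0)
Op 6: inc R1 by 1 -> R1=(5,1,8,0) value=14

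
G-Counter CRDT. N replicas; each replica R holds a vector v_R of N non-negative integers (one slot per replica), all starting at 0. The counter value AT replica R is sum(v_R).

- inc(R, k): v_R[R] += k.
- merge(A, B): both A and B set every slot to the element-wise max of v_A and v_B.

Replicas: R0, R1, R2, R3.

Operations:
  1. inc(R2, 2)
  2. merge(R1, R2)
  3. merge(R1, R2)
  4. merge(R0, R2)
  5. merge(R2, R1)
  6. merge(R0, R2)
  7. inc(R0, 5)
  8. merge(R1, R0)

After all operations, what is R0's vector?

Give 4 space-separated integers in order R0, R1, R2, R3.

Op 1: inc R2 by 2 -> R2=(0,0,2,0) value=2
Op 2: merge R1<->R2 -> R1=(0,0,2,0) R2=(0,0,2,0)
Op 3: merge R1<->R2 -> R1=(0,0,2,0) R2=(0,0,2,0)
Op 4: merge R0<->R2 -> R0=(0,0,2,0) R2=(0,0,2,0)
Op 5: merge R2<->R1 -> R2=(0,0,2,0) R1=(0,0,2,0)
Op 6: merge R0<->R2 -> R0=(0,0,2,0) R2=(0,0,2,0)
Op 7: inc R0 by 5 -> R0=(5,0,2,0) value=7
Op 8: merge R1<->R0 -> R1=(5,0,2,0) R0=(5,0,2,0)

Answer: 5 0 2 0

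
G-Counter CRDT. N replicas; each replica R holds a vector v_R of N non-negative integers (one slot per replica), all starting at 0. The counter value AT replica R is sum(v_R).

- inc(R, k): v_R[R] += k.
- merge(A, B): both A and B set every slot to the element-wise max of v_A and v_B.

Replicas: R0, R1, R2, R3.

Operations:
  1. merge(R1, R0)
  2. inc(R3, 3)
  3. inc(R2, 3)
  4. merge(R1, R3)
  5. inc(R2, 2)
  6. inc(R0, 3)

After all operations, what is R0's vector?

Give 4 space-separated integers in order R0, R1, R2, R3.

Answer: 3 0 0 0

Derivation:
Op 1: merge R1<->R0 -> R1=(0,0,0,0) R0=(0,0,0,0)
Op 2: inc R3 by 3 -> R3=(0,0,0,3) value=3
Op 3: inc R2 by 3 -> R2=(0,0,3,0) value=3
Op 4: merge R1<->R3 -> R1=(0,0,0,3) R3=(0,0,0,3)
Op 5: inc R2 by 2 -> R2=(0,0,5,0) value=5
Op 6: inc R0 by 3 -> R0=(3,0,0,0) value=3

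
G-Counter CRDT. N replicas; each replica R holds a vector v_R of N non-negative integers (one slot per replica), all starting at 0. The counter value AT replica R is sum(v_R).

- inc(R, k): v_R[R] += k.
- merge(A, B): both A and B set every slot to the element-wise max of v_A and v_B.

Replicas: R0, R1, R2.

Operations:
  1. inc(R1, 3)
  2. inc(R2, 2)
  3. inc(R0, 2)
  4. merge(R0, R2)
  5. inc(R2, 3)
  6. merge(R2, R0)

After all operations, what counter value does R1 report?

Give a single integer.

Op 1: inc R1 by 3 -> R1=(0,3,0) value=3
Op 2: inc R2 by 2 -> R2=(0,0,2) value=2
Op 3: inc R0 by 2 -> R0=(2,0,0) value=2
Op 4: merge R0<->R2 -> R0=(2,0,2) R2=(2,0,2)
Op 5: inc R2 by 3 -> R2=(2,0,5) value=7
Op 6: merge R2<->R0 -> R2=(2,0,5) R0=(2,0,5)

Answer: 3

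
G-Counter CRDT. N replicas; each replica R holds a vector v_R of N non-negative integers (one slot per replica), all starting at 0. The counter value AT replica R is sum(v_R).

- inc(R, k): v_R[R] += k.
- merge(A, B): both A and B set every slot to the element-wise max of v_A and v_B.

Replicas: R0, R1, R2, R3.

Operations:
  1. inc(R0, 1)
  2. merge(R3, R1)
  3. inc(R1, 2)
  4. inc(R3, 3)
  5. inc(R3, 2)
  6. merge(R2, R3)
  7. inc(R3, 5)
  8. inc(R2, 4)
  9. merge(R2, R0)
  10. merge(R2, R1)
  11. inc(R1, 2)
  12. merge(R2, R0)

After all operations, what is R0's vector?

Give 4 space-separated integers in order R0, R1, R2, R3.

Answer: 1 2 4 5

Derivation:
Op 1: inc R0 by 1 -> R0=(1,0,0,0) value=1
Op 2: merge R3<->R1 -> R3=(0,0,0,0) R1=(0,0,0,0)
Op 3: inc R1 by 2 -> R1=(0,2,0,0) value=2
Op 4: inc R3 by 3 -> R3=(0,0,0,3) value=3
Op 5: inc R3 by 2 -> R3=(0,0,0,5) value=5
Op 6: merge R2<->R3 -> R2=(0,0,0,5) R3=(0,0,0,5)
Op 7: inc R3 by 5 -> R3=(0,0,0,10) value=10
Op 8: inc R2 by 4 -> R2=(0,0,4,5) value=9
Op 9: merge R2<->R0 -> R2=(1,0,4,5) R0=(1,0,4,5)
Op 10: merge R2<->R1 -> R2=(1,2,4,5) R1=(1,2,4,5)
Op 11: inc R1 by 2 -> R1=(1,4,4,5) value=14
Op 12: merge R2<->R0 -> R2=(1,2,4,5) R0=(1,2,4,5)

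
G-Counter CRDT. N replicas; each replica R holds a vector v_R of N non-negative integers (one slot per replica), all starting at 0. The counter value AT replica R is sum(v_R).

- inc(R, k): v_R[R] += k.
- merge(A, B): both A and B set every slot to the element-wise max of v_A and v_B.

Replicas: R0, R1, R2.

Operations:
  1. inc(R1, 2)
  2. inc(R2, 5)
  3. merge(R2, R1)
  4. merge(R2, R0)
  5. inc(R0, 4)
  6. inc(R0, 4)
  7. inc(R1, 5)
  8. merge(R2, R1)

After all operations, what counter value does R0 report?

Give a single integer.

Answer: 15

Derivation:
Op 1: inc R1 by 2 -> R1=(0,2,0) value=2
Op 2: inc R2 by 5 -> R2=(0,0,5) value=5
Op 3: merge R2<->R1 -> R2=(0,2,5) R1=(0,2,5)
Op 4: merge R2<->R0 -> R2=(0,2,5) R0=(0,2,5)
Op 5: inc R0 by 4 -> R0=(4,2,5) value=11
Op 6: inc R0 by 4 -> R0=(8,2,5) value=15
Op 7: inc R1 by 5 -> R1=(0,7,5) value=12
Op 8: merge R2<->R1 -> R2=(0,7,5) R1=(0,7,5)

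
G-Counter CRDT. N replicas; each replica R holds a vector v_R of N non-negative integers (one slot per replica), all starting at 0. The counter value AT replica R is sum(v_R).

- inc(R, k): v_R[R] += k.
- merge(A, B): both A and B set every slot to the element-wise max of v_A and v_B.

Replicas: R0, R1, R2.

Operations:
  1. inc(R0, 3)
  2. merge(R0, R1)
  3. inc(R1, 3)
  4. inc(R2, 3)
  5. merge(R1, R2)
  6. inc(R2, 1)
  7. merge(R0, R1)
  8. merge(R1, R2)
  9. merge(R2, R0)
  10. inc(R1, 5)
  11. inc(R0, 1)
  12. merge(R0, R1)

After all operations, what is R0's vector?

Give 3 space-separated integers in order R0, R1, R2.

Op 1: inc R0 by 3 -> R0=(3,0,0) value=3
Op 2: merge R0<->R1 -> R0=(3,0,0) R1=(3,0,0)
Op 3: inc R1 by 3 -> R1=(3,3,0) value=6
Op 4: inc R2 by 3 -> R2=(0,0,3) value=3
Op 5: merge R1<->R2 -> R1=(3,3,3) R2=(3,3,3)
Op 6: inc R2 by 1 -> R2=(3,3,4) value=10
Op 7: merge R0<->R1 -> R0=(3,3,3) R1=(3,3,3)
Op 8: merge R1<->R2 -> R1=(3,3,4) R2=(3,3,4)
Op 9: merge R2<->R0 -> R2=(3,3,4) R0=(3,3,4)
Op 10: inc R1 by 5 -> R1=(3,8,4) value=15
Op 11: inc R0 by 1 -> R0=(4,3,4) value=11
Op 12: merge R0<->R1 -> R0=(4,8,4) R1=(4,8,4)

Answer: 4 8 4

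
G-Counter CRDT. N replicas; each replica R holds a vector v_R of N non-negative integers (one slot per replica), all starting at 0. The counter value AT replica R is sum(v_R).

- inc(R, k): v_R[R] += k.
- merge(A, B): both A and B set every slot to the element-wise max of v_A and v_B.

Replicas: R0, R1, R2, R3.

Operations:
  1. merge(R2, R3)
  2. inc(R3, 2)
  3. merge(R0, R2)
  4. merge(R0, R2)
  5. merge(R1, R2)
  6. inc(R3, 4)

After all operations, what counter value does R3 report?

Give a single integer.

Op 1: merge R2<->R3 -> R2=(0,0,0,0) R3=(0,0,0,0)
Op 2: inc R3 by 2 -> R3=(0,0,0,2) value=2
Op 3: merge R0<->R2 -> R0=(0,0,0,0) R2=(0,0,0,0)
Op 4: merge R0<->R2 -> R0=(0,0,0,0) R2=(0,0,0,0)
Op 5: merge R1<->R2 -> R1=(0,0,0,0) R2=(0,0,0,0)
Op 6: inc R3 by 4 -> R3=(0,0,0,6) value=6

Answer: 6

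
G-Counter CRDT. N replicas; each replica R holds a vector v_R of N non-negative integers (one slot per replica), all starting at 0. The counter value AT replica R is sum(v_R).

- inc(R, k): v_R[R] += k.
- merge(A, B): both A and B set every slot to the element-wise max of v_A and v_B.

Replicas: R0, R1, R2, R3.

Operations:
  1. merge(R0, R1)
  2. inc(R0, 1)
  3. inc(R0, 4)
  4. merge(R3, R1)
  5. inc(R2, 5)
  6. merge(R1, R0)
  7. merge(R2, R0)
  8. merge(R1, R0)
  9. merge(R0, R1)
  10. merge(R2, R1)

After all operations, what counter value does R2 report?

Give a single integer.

Answer: 10

Derivation:
Op 1: merge R0<->R1 -> R0=(0,0,0,0) R1=(0,0,0,0)
Op 2: inc R0 by 1 -> R0=(1,0,0,0) value=1
Op 3: inc R0 by 4 -> R0=(5,0,0,0) value=5
Op 4: merge R3<->R1 -> R3=(0,0,0,0) R1=(0,0,0,0)
Op 5: inc R2 by 5 -> R2=(0,0,5,0) value=5
Op 6: merge R1<->R0 -> R1=(5,0,0,0) R0=(5,0,0,0)
Op 7: merge R2<->R0 -> R2=(5,0,5,0) R0=(5,0,5,0)
Op 8: merge R1<->R0 -> R1=(5,0,5,0) R0=(5,0,5,0)
Op 9: merge R0<->R1 -> R0=(5,0,5,0) R1=(5,0,5,0)
Op 10: merge R2<->R1 -> R2=(5,0,5,0) R1=(5,0,5,0)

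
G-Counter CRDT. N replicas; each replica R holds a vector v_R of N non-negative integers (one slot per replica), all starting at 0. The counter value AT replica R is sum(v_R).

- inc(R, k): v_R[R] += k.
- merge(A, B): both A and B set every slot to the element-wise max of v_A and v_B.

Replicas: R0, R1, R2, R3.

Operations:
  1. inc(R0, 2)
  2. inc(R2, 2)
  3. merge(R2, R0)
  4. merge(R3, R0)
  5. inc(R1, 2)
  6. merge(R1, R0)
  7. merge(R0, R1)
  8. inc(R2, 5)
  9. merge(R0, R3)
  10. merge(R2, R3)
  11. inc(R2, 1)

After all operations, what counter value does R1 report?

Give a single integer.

Op 1: inc R0 by 2 -> R0=(2,0,0,0) value=2
Op 2: inc R2 by 2 -> R2=(0,0,2,0) value=2
Op 3: merge R2<->R0 -> R2=(2,0,2,0) R0=(2,0,2,0)
Op 4: merge R3<->R0 -> R3=(2,0,2,0) R0=(2,0,2,0)
Op 5: inc R1 by 2 -> R1=(0,2,0,0) value=2
Op 6: merge R1<->R0 -> R1=(2,2,2,0) R0=(2,2,2,0)
Op 7: merge R0<->R1 -> R0=(2,2,2,0) R1=(2,2,2,0)
Op 8: inc R2 by 5 -> R2=(2,0,7,0) value=9
Op 9: merge R0<->R3 -> R0=(2,2,2,0) R3=(2,2,2,0)
Op 10: merge R2<->R3 -> R2=(2,2,7,0) R3=(2,2,7,0)
Op 11: inc R2 by 1 -> R2=(2,2,8,0) value=12

Answer: 6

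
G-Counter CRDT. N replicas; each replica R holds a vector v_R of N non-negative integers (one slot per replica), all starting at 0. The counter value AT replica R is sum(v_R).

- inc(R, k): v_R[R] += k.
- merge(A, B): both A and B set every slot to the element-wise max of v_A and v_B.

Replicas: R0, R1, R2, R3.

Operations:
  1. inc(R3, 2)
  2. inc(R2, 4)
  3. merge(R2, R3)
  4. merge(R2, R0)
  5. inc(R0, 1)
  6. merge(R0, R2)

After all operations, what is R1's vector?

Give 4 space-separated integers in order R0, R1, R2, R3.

Op 1: inc R3 by 2 -> R3=(0,0,0,2) value=2
Op 2: inc R2 by 4 -> R2=(0,0,4,0) value=4
Op 3: merge R2<->R3 -> R2=(0,0,4,2) R3=(0,0,4,2)
Op 4: merge R2<->R0 -> R2=(0,0,4,2) R0=(0,0,4,2)
Op 5: inc R0 by 1 -> R0=(1,0,4,2) value=7
Op 6: merge R0<->R2 -> R0=(1,0,4,2) R2=(1,0,4,2)

Answer: 0 0 0 0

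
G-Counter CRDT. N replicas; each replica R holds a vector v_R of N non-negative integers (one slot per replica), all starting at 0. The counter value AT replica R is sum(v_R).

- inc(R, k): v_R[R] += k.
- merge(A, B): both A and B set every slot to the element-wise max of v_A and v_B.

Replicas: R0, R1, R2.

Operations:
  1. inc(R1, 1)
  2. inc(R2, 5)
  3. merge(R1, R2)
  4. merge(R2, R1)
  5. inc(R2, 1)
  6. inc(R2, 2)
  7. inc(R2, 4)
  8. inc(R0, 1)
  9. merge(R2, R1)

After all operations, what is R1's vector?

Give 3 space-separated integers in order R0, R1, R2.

Answer: 0 1 12

Derivation:
Op 1: inc R1 by 1 -> R1=(0,1,0) value=1
Op 2: inc R2 by 5 -> R2=(0,0,5) value=5
Op 3: merge R1<->R2 -> R1=(0,1,5) R2=(0,1,5)
Op 4: merge R2<->R1 -> R2=(0,1,5) R1=(0,1,5)
Op 5: inc R2 by 1 -> R2=(0,1,6) value=7
Op 6: inc R2 by 2 -> R2=(0,1,8) value=9
Op 7: inc R2 by 4 -> R2=(0,1,12) value=13
Op 8: inc R0 by 1 -> R0=(1,0,0) value=1
Op 9: merge R2<->R1 -> R2=(0,1,12) R1=(0,1,12)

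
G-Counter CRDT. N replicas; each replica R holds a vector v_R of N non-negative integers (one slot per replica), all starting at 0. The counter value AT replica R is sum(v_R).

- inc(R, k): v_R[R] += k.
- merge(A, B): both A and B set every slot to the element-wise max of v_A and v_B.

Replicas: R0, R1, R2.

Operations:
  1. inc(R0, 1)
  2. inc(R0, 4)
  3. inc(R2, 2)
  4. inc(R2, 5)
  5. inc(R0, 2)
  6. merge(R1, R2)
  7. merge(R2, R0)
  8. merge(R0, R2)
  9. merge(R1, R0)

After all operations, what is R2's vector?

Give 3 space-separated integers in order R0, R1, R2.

Answer: 7 0 7

Derivation:
Op 1: inc R0 by 1 -> R0=(1,0,0) value=1
Op 2: inc R0 by 4 -> R0=(5,0,0) value=5
Op 3: inc R2 by 2 -> R2=(0,0,2) value=2
Op 4: inc R2 by 5 -> R2=(0,0,7) value=7
Op 5: inc R0 by 2 -> R0=(7,0,0) value=7
Op 6: merge R1<->R2 -> R1=(0,0,7) R2=(0,0,7)
Op 7: merge R2<->R0 -> R2=(7,0,7) R0=(7,0,7)
Op 8: merge R0<->R2 -> R0=(7,0,7) R2=(7,0,7)
Op 9: merge R1<->R0 -> R1=(7,0,7) R0=(7,0,7)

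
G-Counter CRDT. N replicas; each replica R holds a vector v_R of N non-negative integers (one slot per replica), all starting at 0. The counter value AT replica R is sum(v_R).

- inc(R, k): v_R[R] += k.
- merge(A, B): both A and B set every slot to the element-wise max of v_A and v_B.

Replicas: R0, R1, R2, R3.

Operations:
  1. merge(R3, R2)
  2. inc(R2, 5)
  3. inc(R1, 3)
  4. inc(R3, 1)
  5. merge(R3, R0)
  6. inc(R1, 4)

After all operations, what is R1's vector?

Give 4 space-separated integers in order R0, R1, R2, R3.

Answer: 0 7 0 0

Derivation:
Op 1: merge R3<->R2 -> R3=(0,0,0,0) R2=(0,0,0,0)
Op 2: inc R2 by 5 -> R2=(0,0,5,0) value=5
Op 3: inc R1 by 3 -> R1=(0,3,0,0) value=3
Op 4: inc R3 by 1 -> R3=(0,0,0,1) value=1
Op 5: merge R3<->R0 -> R3=(0,0,0,1) R0=(0,0,0,1)
Op 6: inc R1 by 4 -> R1=(0,7,0,0) value=7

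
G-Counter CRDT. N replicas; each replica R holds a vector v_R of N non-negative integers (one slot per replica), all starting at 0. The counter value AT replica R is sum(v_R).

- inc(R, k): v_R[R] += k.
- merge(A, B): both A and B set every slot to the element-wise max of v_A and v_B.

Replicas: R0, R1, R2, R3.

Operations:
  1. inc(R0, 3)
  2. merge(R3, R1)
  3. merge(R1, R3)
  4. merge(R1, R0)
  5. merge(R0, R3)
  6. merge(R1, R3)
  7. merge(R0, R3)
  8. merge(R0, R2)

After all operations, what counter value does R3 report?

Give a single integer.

Op 1: inc R0 by 3 -> R0=(3,0,0,0) value=3
Op 2: merge R3<->R1 -> R3=(0,0,0,0) R1=(0,0,0,0)
Op 3: merge R1<->R3 -> R1=(0,0,0,0) R3=(0,0,0,0)
Op 4: merge R1<->R0 -> R1=(3,0,0,0) R0=(3,0,0,0)
Op 5: merge R0<->R3 -> R0=(3,0,0,0) R3=(3,0,0,0)
Op 6: merge R1<->R3 -> R1=(3,0,0,0) R3=(3,0,0,0)
Op 7: merge R0<->R3 -> R0=(3,0,0,0) R3=(3,0,0,0)
Op 8: merge R0<->R2 -> R0=(3,0,0,0) R2=(3,0,0,0)

Answer: 3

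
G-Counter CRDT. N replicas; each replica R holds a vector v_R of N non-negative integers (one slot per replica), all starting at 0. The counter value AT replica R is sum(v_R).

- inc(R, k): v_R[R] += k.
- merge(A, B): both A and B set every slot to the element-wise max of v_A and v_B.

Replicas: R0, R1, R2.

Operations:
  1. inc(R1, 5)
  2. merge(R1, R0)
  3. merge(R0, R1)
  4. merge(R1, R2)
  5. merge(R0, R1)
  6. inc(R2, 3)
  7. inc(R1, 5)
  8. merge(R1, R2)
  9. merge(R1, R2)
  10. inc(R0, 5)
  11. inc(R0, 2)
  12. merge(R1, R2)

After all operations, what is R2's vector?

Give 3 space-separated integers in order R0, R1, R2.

Answer: 0 10 3

Derivation:
Op 1: inc R1 by 5 -> R1=(0,5,0) value=5
Op 2: merge R1<->R0 -> R1=(0,5,0) R0=(0,5,0)
Op 3: merge R0<->R1 -> R0=(0,5,0) R1=(0,5,0)
Op 4: merge R1<->R2 -> R1=(0,5,0) R2=(0,5,0)
Op 5: merge R0<->R1 -> R0=(0,5,0) R1=(0,5,0)
Op 6: inc R2 by 3 -> R2=(0,5,3) value=8
Op 7: inc R1 by 5 -> R1=(0,10,0) value=10
Op 8: merge R1<->R2 -> R1=(0,10,3) R2=(0,10,3)
Op 9: merge R1<->R2 -> R1=(0,10,3) R2=(0,10,3)
Op 10: inc R0 by 5 -> R0=(5,5,0) value=10
Op 11: inc R0 by 2 -> R0=(7,5,0) value=12
Op 12: merge R1<->R2 -> R1=(0,10,3) R2=(0,10,3)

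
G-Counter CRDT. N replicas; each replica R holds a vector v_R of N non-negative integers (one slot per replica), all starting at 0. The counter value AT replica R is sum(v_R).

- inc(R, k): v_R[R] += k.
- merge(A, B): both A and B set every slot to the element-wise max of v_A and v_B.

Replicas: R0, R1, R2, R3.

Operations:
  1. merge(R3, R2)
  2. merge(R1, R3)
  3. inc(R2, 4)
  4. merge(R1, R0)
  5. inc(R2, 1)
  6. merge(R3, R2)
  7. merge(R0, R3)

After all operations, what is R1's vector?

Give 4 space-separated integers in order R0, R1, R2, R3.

Answer: 0 0 0 0

Derivation:
Op 1: merge R3<->R2 -> R3=(0,0,0,0) R2=(0,0,0,0)
Op 2: merge R1<->R3 -> R1=(0,0,0,0) R3=(0,0,0,0)
Op 3: inc R2 by 4 -> R2=(0,0,4,0) value=4
Op 4: merge R1<->R0 -> R1=(0,0,0,0) R0=(0,0,0,0)
Op 5: inc R2 by 1 -> R2=(0,0,5,0) value=5
Op 6: merge R3<->R2 -> R3=(0,0,5,0) R2=(0,0,5,0)
Op 7: merge R0<->R3 -> R0=(0,0,5,0) R3=(0,0,5,0)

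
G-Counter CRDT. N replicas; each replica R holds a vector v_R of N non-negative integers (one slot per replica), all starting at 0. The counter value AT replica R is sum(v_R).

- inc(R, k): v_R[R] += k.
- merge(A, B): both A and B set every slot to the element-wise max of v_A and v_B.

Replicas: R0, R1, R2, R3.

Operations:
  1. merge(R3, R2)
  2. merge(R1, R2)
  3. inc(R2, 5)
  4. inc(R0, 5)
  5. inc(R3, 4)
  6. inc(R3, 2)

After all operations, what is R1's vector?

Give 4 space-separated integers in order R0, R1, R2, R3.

Op 1: merge R3<->R2 -> R3=(0,0,0,0) R2=(0,0,0,0)
Op 2: merge R1<->R2 -> R1=(0,0,0,0) R2=(0,0,0,0)
Op 3: inc R2 by 5 -> R2=(0,0,5,0) value=5
Op 4: inc R0 by 5 -> R0=(5,0,0,0) value=5
Op 5: inc R3 by 4 -> R3=(0,0,0,4) value=4
Op 6: inc R3 by 2 -> R3=(0,0,0,6) value=6

Answer: 0 0 0 0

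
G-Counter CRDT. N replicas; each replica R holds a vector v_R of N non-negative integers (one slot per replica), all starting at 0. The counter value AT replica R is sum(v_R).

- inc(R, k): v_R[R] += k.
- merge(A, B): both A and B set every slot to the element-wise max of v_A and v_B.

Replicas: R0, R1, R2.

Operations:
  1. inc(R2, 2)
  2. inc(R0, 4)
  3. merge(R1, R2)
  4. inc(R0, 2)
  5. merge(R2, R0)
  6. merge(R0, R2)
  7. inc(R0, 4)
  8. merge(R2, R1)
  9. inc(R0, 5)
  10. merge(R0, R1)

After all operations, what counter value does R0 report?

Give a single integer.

Answer: 17

Derivation:
Op 1: inc R2 by 2 -> R2=(0,0,2) value=2
Op 2: inc R0 by 4 -> R0=(4,0,0) value=4
Op 3: merge R1<->R2 -> R1=(0,0,2) R2=(0,0,2)
Op 4: inc R0 by 2 -> R0=(6,0,0) value=6
Op 5: merge R2<->R0 -> R2=(6,0,2) R0=(6,0,2)
Op 6: merge R0<->R2 -> R0=(6,0,2) R2=(6,0,2)
Op 7: inc R0 by 4 -> R0=(10,0,2) value=12
Op 8: merge R2<->R1 -> R2=(6,0,2) R1=(6,0,2)
Op 9: inc R0 by 5 -> R0=(15,0,2) value=17
Op 10: merge R0<->R1 -> R0=(15,0,2) R1=(15,0,2)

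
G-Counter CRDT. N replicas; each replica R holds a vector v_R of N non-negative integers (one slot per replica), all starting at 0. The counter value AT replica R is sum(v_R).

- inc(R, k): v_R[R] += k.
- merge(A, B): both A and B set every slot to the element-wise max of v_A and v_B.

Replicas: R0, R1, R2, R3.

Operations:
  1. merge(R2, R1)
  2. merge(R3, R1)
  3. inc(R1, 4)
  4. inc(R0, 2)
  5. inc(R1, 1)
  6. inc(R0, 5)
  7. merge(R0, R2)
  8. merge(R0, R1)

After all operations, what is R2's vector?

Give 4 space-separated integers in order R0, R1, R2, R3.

Op 1: merge R2<->R1 -> R2=(0,0,0,0) R1=(0,0,0,0)
Op 2: merge R3<->R1 -> R3=(0,0,0,0) R1=(0,0,0,0)
Op 3: inc R1 by 4 -> R1=(0,4,0,0) value=4
Op 4: inc R0 by 2 -> R0=(2,0,0,0) value=2
Op 5: inc R1 by 1 -> R1=(0,5,0,0) value=5
Op 6: inc R0 by 5 -> R0=(7,0,0,0) value=7
Op 7: merge R0<->R2 -> R0=(7,0,0,0) R2=(7,0,0,0)
Op 8: merge R0<->R1 -> R0=(7,5,0,0) R1=(7,5,0,0)

Answer: 7 0 0 0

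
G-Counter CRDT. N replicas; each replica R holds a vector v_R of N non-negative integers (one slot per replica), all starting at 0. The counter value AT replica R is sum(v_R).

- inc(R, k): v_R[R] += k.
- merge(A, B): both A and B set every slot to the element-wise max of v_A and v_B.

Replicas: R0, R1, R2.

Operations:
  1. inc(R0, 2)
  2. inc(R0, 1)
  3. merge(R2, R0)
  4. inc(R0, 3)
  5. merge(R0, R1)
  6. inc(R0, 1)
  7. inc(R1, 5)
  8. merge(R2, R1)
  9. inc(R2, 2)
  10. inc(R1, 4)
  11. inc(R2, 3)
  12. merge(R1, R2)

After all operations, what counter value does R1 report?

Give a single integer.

Op 1: inc R0 by 2 -> R0=(2,0,0) value=2
Op 2: inc R0 by 1 -> R0=(3,0,0) value=3
Op 3: merge R2<->R0 -> R2=(3,0,0) R0=(3,0,0)
Op 4: inc R0 by 3 -> R0=(6,0,0) value=6
Op 5: merge R0<->R1 -> R0=(6,0,0) R1=(6,0,0)
Op 6: inc R0 by 1 -> R0=(7,0,0) value=7
Op 7: inc R1 by 5 -> R1=(6,5,0) value=11
Op 8: merge R2<->R1 -> R2=(6,5,0) R1=(6,5,0)
Op 9: inc R2 by 2 -> R2=(6,5,2) value=13
Op 10: inc R1 by 4 -> R1=(6,9,0) value=15
Op 11: inc R2 by 3 -> R2=(6,5,5) value=16
Op 12: merge R1<->R2 -> R1=(6,9,5) R2=(6,9,5)

Answer: 20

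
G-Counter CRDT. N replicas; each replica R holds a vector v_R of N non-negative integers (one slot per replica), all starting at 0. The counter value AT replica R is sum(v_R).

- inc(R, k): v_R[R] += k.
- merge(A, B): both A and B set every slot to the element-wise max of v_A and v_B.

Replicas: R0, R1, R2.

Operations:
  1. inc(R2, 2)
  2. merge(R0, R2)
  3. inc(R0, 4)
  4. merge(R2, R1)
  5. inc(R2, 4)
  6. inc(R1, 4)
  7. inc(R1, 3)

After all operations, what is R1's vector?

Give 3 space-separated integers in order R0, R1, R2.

Answer: 0 7 2

Derivation:
Op 1: inc R2 by 2 -> R2=(0,0,2) value=2
Op 2: merge R0<->R2 -> R0=(0,0,2) R2=(0,0,2)
Op 3: inc R0 by 4 -> R0=(4,0,2) value=6
Op 4: merge R2<->R1 -> R2=(0,0,2) R1=(0,0,2)
Op 5: inc R2 by 4 -> R2=(0,0,6) value=6
Op 6: inc R1 by 4 -> R1=(0,4,2) value=6
Op 7: inc R1 by 3 -> R1=(0,7,2) value=9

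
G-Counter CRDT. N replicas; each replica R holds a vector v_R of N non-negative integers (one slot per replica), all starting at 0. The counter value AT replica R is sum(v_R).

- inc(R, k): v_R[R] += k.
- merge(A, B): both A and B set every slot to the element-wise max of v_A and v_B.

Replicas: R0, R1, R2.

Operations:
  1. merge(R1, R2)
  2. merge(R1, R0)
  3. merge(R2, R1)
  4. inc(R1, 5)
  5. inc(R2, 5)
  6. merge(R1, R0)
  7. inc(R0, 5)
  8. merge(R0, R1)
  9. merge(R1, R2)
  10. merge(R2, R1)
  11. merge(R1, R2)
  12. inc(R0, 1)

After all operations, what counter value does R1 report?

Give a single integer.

Answer: 15

Derivation:
Op 1: merge R1<->R2 -> R1=(0,0,0) R2=(0,0,0)
Op 2: merge R1<->R0 -> R1=(0,0,0) R0=(0,0,0)
Op 3: merge R2<->R1 -> R2=(0,0,0) R1=(0,0,0)
Op 4: inc R1 by 5 -> R1=(0,5,0) value=5
Op 5: inc R2 by 5 -> R2=(0,0,5) value=5
Op 6: merge R1<->R0 -> R1=(0,5,0) R0=(0,5,0)
Op 7: inc R0 by 5 -> R0=(5,5,0) value=10
Op 8: merge R0<->R1 -> R0=(5,5,0) R1=(5,5,0)
Op 9: merge R1<->R2 -> R1=(5,5,5) R2=(5,5,5)
Op 10: merge R2<->R1 -> R2=(5,5,5) R1=(5,5,5)
Op 11: merge R1<->R2 -> R1=(5,5,5) R2=(5,5,5)
Op 12: inc R0 by 1 -> R0=(6,5,0) value=11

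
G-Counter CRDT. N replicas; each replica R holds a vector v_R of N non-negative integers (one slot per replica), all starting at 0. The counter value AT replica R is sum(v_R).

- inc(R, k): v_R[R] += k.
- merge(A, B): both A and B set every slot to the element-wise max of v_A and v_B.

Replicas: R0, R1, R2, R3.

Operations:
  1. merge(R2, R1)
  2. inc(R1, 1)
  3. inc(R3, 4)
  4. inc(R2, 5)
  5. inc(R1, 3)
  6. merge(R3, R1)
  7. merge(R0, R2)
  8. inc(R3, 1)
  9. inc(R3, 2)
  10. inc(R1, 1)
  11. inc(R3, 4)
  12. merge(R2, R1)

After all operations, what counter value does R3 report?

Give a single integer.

Answer: 15

Derivation:
Op 1: merge R2<->R1 -> R2=(0,0,0,0) R1=(0,0,0,0)
Op 2: inc R1 by 1 -> R1=(0,1,0,0) value=1
Op 3: inc R3 by 4 -> R3=(0,0,0,4) value=4
Op 4: inc R2 by 5 -> R2=(0,0,5,0) value=5
Op 5: inc R1 by 3 -> R1=(0,4,0,0) value=4
Op 6: merge R3<->R1 -> R3=(0,4,0,4) R1=(0,4,0,4)
Op 7: merge R0<->R2 -> R0=(0,0,5,0) R2=(0,0,5,0)
Op 8: inc R3 by 1 -> R3=(0,4,0,5) value=9
Op 9: inc R3 by 2 -> R3=(0,4,0,7) value=11
Op 10: inc R1 by 1 -> R1=(0,5,0,4) value=9
Op 11: inc R3 by 4 -> R3=(0,4,0,11) value=15
Op 12: merge R2<->R1 -> R2=(0,5,5,4) R1=(0,5,5,4)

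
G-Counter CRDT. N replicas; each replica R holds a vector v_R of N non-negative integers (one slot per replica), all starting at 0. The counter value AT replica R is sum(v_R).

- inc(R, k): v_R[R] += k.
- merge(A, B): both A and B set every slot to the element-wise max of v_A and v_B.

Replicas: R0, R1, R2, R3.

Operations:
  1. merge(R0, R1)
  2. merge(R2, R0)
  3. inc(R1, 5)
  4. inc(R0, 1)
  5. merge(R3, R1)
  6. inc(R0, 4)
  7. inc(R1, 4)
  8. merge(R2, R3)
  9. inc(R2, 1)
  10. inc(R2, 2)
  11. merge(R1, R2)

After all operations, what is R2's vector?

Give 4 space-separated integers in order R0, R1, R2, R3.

Answer: 0 9 3 0

Derivation:
Op 1: merge R0<->R1 -> R0=(0,0,0,0) R1=(0,0,0,0)
Op 2: merge R2<->R0 -> R2=(0,0,0,0) R0=(0,0,0,0)
Op 3: inc R1 by 5 -> R1=(0,5,0,0) value=5
Op 4: inc R0 by 1 -> R0=(1,0,0,0) value=1
Op 5: merge R3<->R1 -> R3=(0,5,0,0) R1=(0,5,0,0)
Op 6: inc R0 by 4 -> R0=(5,0,0,0) value=5
Op 7: inc R1 by 4 -> R1=(0,9,0,0) value=9
Op 8: merge R2<->R3 -> R2=(0,5,0,0) R3=(0,5,0,0)
Op 9: inc R2 by 1 -> R2=(0,5,1,0) value=6
Op 10: inc R2 by 2 -> R2=(0,5,3,0) value=8
Op 11: merge R1<->R2 -> R1=(0,9,3,0) R2=(0,9,3,0)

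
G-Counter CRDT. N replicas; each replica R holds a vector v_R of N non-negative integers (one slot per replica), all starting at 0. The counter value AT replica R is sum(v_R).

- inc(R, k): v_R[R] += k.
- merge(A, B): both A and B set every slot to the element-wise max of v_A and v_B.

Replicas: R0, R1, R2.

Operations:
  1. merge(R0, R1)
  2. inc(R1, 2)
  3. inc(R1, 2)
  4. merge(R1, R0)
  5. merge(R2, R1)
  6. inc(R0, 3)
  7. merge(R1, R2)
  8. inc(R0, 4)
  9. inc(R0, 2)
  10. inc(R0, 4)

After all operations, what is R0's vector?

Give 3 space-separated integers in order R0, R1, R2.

Op 1: merge R0<->R1 -> R0=(0,0,0) R1=(0,0,0)
Op 2: inc R1 by 2 -> R1=(0,2,0) value=2
Op 3: inc R1 by 2 -> R1=(0,4,0) value=4
Op 4: merge R1<->R0 -> R1=(0,4,0) R0=(0,4,0)
Op 5: merge R2<->R1 -> R2=(0,4,0) R1=(0,4,0)
Op 6: inc R0 by 3 -> R0=(3,4,0) value=7
Op 7: merge R1<->R2 -> R1=(0,4,0) R2=(0,4,0)
Op 8: inc R0 by 4 -> R0=(7,4,0) value=11
Op 9: inc R0 by 2 -> R0=(9,4,0) value=13
Op 10: inc R0 by 4 -> R0=(13,4,0) value=17

Answer: 13 4 0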